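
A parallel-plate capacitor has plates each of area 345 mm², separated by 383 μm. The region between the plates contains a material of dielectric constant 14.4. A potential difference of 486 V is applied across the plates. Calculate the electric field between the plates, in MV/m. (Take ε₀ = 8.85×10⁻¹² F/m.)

E = V/d = 486 / 3.83×10⁻⁴ = 1.27×10⁶ V/m.

E ≈ 1.27 MV/m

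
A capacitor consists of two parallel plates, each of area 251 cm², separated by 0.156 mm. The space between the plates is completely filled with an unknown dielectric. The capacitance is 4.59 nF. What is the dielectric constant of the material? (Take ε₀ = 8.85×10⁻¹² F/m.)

A = 251 cm² = 2.51×10⁻² m².
κ = Cd/(ε₀A) = 4.59×10⁻⁹ × 1.56×10⁻⁴ / (8.85×10⁻¹² × 2.51×10⁻²) = 3.22.

κ ≈ 3.22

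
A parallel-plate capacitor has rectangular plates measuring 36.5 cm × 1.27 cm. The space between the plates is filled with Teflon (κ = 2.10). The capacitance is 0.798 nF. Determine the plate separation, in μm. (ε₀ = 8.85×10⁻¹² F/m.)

108 μm

A = 36.5 × 1.27 cm² = 4.64×10⁻³ m².
d = κε₀A/C = 2.10 × 8.85×10⁻¹² × 4.64×10⁻³ / 7.98×10⁻¹⁰ = 1.08×10⁻⁴ m.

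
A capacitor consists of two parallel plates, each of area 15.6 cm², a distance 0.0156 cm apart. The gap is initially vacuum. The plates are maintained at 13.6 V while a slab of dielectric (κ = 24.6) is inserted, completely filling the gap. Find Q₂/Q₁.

Battery connected ⇒ V is held fixed.
C₂ = 24.6 C₁ and Q = CV, so Q₂/Q₁ = C₂/C₁ = 24.6.

24.6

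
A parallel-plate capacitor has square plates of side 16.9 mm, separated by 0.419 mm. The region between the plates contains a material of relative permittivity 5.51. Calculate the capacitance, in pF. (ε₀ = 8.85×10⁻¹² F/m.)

33.2 pF

A = (16.9 mm)² = 2.86×10⁻⁴ m².
C = κε₀A/d = 5.51 × 8.85×10⁻¹² × 2.86×10⁻⁴ / 4.19×10⁻⁴ = 3.32×10⁻¹¹ F.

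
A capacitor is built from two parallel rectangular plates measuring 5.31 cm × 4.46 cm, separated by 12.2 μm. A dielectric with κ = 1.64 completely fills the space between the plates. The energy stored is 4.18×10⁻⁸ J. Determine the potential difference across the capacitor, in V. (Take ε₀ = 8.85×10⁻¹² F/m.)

V ≈ 5.45 V

A = 5.31 × 4.46 cm² = 2.37×10⁻³ m².
C = κε₀A/d = 1.64 × 8.85×10⁻¹² × 2.37×10⁻³ / 1.22×10⁻⁵ = 2.82×10⁻⁹ F.
V = √(2U/C) = √(2 × 4.18×10⁻⁸ / 2.82×10⁻⁹) = 5.45 V.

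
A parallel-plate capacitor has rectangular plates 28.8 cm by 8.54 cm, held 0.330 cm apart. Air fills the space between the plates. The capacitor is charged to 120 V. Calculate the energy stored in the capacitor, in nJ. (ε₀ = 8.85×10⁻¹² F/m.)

U ≈ 475 nJ

A = 28.8 × 8.54 cm² = 2.46×10⁻² m².
C = ε₀A/d = 8.85×10⁻¹² × 2.46×10⁻² / 3.30×10⁻³ = 6.60×10⁻¹¹ F.
U = ½CV² = ½ × 6.60×10⁻¹¹ × (120)² = 4.75×10⁻⁷ J.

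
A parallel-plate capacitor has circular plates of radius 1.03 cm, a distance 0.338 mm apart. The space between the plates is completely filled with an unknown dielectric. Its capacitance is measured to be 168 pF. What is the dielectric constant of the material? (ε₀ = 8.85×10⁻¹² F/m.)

A = π(1.03 cm)² = 3.33×10⁻⁴ m².
κ = Cd/(ε₀A) = 1.68×10⁻¹⁰ × 3.38×10⁻⁴ / (8.85×10⁻¹² × 3.33×10⁻⁴) = 19.3.

κ ≈ 19.3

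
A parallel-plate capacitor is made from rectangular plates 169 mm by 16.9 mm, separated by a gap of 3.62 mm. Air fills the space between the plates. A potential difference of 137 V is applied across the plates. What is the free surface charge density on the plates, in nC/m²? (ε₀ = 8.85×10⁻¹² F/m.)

A = 169 × 16.9 mm² = 2.86×10⁻³ m².
C = ε₀A/d = 8.85×10⁻¹² × 2.86×10⁻³ / 3.62×10⁻³ = 6.98×10⁻¹² F.
σ = Q/A = CV/A = 6.98×10⁻¹² × 137 / 2.86×10⁻³ = 3.35×10⁻⁷ C/m².

335 nC/m²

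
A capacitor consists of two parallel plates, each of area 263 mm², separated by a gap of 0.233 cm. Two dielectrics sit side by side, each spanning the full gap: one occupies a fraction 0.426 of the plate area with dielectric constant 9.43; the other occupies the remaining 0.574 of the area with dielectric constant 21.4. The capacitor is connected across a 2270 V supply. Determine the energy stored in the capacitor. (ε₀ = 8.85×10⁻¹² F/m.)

42.0 μJ

A = 263 mm² = 2.63×10⁻⁴ m².
Side-by-side slabs ⇒ two capacitors in parallel, each spanning the full gap.
C₁ = κ₁ε₀A₁/d = 9.43 × 8.85×10⁻¹² × 1.12×10⁻⁴ / 2.33×10⁻³ = 4.01×10⁻¹² F.
C₂ = κ₂ε₀A₂/d = 21.4 × 8.85×10⁻¹² × 1.51×10⁻⁴ / 2.33×10⁻³ = 1.23×10⁻¹¹ F.
C = C₁ + C₂ = 1.63×10⁻¹¹ F.
U = ½CV² = ½ × 1.63×10⁻¹¹ × (2270)² = 4.20×10⁻⁵ J.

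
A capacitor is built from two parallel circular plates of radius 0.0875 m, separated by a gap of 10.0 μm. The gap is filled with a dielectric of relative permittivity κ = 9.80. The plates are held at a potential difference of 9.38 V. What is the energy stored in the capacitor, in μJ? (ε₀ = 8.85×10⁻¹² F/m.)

9.18 μJ

A = π(0.0875 m)² = 2.41×10⁻² m².
C = κε₀A/d = 9.80 × 8.85×10⁻¹² × 2.41×10⁻² / 1.00×10⁻⁵ = 2.09×10⁻⁷ F.
U = ½CV² = ½ × 2.09×10⁻⁷ × (9.38)² = 9.18×10⁻⁶ J.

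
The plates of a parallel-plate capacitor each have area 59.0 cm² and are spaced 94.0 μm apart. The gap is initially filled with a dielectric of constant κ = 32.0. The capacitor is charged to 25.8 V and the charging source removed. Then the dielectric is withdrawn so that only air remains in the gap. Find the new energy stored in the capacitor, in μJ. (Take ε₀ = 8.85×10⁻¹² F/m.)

189 μJ

A = 59.0 cm² = 5.90×10⁻³ m².
Initially C₁ = κε₀A/d = 32.0 × 8.85×10⁻¹² × 5.90×10⁻³ / 9.40×10⁻⁵ = 1.78×10⁻⁸ F.
U₁ = 5.92×10⁻⁶ J.
Isolated ⇒ Q is held fixed. C₂ = 0.0312 C₁ and U = Q²/(2C), so U₂/U₁ = C₁/C₂ = 32.0.
U₂ = 32.0 × 5.92×10⁻⁶ = 1.89×10⁻⁴ J.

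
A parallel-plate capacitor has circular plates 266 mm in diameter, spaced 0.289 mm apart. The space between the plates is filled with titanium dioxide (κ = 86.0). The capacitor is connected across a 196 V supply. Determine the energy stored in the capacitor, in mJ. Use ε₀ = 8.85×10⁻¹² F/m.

A = π(266/2 mm)² = 5.56×10⁻² m².
C = κε₀A/d = 86.0 × 8.85×10⁻¹² × 5.56×10⁻² / 2.89×10⁻⁴ = 1.46×10⁻⁷ F.
U = ½CV² = ½ × 1.46×10⁻⁷ × (196)² = 2.81×10⁻³ J.

U ≈ 2.81 mJ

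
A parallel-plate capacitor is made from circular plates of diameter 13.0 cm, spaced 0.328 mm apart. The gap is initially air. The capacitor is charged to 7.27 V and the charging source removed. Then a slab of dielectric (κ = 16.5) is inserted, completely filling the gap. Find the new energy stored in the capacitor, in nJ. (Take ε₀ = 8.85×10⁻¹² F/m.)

A = π(13.0/2 cm)² = 1.33×10⁻² m².
Initially C₁ = ε₀A/d = 8.85×10⁻¹² × 1.33×10⁻² / 3.28×10⁻⁴ = 3.58×10⁻¹⁰ F.
U₁ = 9.46×10⁻⁹ J.
Isolated ⇒ Q is held fixed. C₂ = 16.5 C₁ and U = Q²/(2C), so U₂/U₁ = C₁/C₂ = 0.0606.
U₂ = 0.0606 × 9.46×10⁻⁹ = 5.74×10⁻¹⁰ J.

U ≈ 0.574 nJ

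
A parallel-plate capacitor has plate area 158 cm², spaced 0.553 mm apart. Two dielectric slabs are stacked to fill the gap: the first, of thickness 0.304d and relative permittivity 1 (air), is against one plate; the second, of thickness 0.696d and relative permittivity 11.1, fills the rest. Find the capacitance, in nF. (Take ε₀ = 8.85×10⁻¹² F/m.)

A = 158 cm² = 1.58×10⁻² m².
Stacked slabs ⇒ two capacitors in series, each with the full plate area.
C₁ = κ₁ε₀A/d₁ = 1.00 × 8.85×10⁻¹² × 1.58×10⁻² / 1.68×10⁻⁴ = 8.32×10⁻¹⁰ F.
C₂ = κ₂ε₀A/d₂ = 11.1 × 8.85×10⁻¹² × 1.58×10⁻² / 3.85×10⁻⁴ = 4.03×10⁻⁹ F.
C = (1/C₁ + 1/C₂)⁻¹ = 6.90×10⁻¹⁰ F.

0.690 nF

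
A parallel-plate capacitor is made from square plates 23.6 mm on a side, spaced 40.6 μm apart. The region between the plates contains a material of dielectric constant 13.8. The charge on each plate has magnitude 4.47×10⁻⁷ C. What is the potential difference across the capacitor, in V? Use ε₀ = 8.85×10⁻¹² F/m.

A = (23.6 mm)² = 5.57×10⁻⁴ m².
C = κε₀A/d = 13.8 × 8.85×10⁻¹² × 5.57×10⁻⁴ / 4.06×10⁻⁵ = 1.68×10⁻⁹ F.
V = Q/C = 4.47×10⁻⁷ / 1.68×10⁻⁹ = 2.67×10² V.

V ≈ 267 V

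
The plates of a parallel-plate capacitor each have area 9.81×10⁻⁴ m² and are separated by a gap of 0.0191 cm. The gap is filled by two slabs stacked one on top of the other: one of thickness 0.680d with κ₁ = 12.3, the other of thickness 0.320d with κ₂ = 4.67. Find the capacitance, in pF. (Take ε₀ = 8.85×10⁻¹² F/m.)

Stacked slabs ⇒ two capacitors in series, each with the full plate area.
C₁ = κ₁ε₀A/d₁ = 12.3 × 8.85×10⁻¹² × 9.81×10⁻⁴ / 1.30×10⁻⁴ = 8.22×10⁻¹⁰ F.
C₂ = κ₂ε₀A/d₂ = 4.67 × 8.85×10⁻¹² × 9.81×10⁻⁴ / 6.11×10⁻⁵ = 6.63×10⁻¹⁰ F.
C = (1/C₁ + 1/C₂)⁻¹ = 3.67×10⁻¹⁰ F.

C ≈ 367 pF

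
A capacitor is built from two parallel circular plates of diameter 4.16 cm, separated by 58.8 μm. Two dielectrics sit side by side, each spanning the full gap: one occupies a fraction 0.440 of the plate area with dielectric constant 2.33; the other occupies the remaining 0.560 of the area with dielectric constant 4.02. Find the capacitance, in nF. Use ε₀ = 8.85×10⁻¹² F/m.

A = π(4.16/2 cm)² = 1.36×10⁻³ m².
Side-by-side slabs ⇒ two capacitors in parallel, each spanning the full gap.
C₁ = κ₁ε₀A₁/d = 2.33 × 8.85×10⁻¹² × 5.98×10⁻⁴ / 5.88×10⁻⁵ = 2.10×10⁻¹⁰ F.
C₂ = κ₂ε₀A₂/d = 4.02 × 8.85×10⁻¹² × 7.61×10⁻⁴ / 5.88×10⁻⁵ = 4.61×10⁻¹⁰ F.
C = C₁ + C₂ = 6.70×10⁻¹⁰ F.

0.670 nF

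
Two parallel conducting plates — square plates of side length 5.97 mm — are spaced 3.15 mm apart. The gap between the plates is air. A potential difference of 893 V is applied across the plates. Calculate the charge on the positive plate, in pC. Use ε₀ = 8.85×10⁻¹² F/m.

A = (5.97 mm)² = 3.56×10⁻⁵ m².
C = ε₀A/d = 8.85×10⁻¹² × 3.56×10⁻⁵ / 3.15×10⁻³ = 1.00×10⁻¹³ F.
Q = CV = 1.00×10⁻¹³ × 893 = 8.94×10⁻¹¹ C.

Q ≈ 89.4 pC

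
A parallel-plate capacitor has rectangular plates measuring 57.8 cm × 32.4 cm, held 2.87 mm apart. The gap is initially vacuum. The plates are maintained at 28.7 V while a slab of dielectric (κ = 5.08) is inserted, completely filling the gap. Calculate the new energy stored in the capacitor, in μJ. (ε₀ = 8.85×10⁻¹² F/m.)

1.21 μJ

A = 57.8 × 32.4 cm² = 0.187 m².
Initially C₁ = ε₀A/d = 8.85×10⁻¹² × 0.187 / 2.87×10⁻³ = 5.77×10⁻¹⁰ F.
U₁ = 2.38×10⁻⁷ J.
Battery connected ⇒ V is held fixed. C₂ = 5.08 C₁ and U = ½CV², so U₂/U₁ = C₂/C₁ = 5.08.
U₂ = 5.08 × 2.38×10⁻⁷ = 1.21×10⁻⁶ J.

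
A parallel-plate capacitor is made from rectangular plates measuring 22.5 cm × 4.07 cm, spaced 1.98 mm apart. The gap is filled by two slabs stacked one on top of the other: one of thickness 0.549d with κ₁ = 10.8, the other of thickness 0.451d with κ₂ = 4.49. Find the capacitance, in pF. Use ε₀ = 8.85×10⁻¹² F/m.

A = 22.5 × 4.07 cm² = 9.16×10⁻³ m².
Stacked slabs ⇒ two capacitors in series, each with the full plate area.
C₁ = κ₁ε₀A/d₁ = 10.8 × 8.85×10⁻¹² × 9.16×10⁻³ / 1.09×10⁻³ = 8.05×10⁻¹⁰ F.
C₂ = κ₂ε₀A/d₂ = 4.49 × 8.85×10⁻¹² × 9.16×10⁻³ / 8.93×10⁻⁴ = 4.07×10⁻¹⁰ F.
C = (1/C₁ + 1/C₂)⁻¹ = 2.71×10⁻¹⁰ F.

C ≈ 271 pF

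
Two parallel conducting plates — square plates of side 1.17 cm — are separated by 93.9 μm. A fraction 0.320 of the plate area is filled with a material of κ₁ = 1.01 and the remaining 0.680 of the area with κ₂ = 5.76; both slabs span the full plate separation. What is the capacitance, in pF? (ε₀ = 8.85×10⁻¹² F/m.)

C ≈ 54.7 pF

A = (1.17 cm)² = 1.37×10⁻⁴ m².
Side-by-side slabs ⇒ two capacitors in parallel, each spanning the full gap.
C₁ = κ₁ε₀A₁/d = 1.01 × 8.85×10⁻¹² × 4.38×10⁻⁵ / 9.39×10⁻⁵ = 4.17×10⁻¹² F.
C₂ = κ₂ε₀A₂/d = 5.76 × 8.85×10⁻¹² × 9.31×10⁻⁵ / 9.39×10⁻⁵ = 5.05×10⁻¹¹ F.
C = C₁ + C₂ = 5.47×10⁻¹¹ F.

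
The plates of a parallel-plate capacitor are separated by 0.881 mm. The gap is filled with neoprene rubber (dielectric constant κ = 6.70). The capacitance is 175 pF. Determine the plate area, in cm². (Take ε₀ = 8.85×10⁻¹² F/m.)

26.0 cm²

A = Cd/(κε₀) = 1.75×10⁻¹⁰ × 8.81×10⁻⁴ / (6.70 × 8.85×10⁻¹²) = 2.60×10⁻³ m².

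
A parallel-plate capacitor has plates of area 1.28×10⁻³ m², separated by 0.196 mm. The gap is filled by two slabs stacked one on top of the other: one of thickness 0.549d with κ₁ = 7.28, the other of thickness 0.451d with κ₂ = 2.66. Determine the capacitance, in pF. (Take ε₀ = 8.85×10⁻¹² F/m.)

Stacked slabs ⇒ two capacitors in series, each with the full plate area.
C₁ = κ₁ε₀A/d₁ = 7.28 × 8.85×10⁻¹² × 1.28×10⁻³ / 1.08×10⁻⁴ = 7.66×10⁻¹⁰ F.
C₂ = κ₂ε₀A/d₂ = 2.66 × 8.85×10⁻¹² × 1.28×10⁻³ / 8.84×10⁻⁵ = 3.41×10⁻¹⁰ F.
C = (1/C₁ + 1/C₂)⁻¹ = 2.36×10⁻¹⁰ F.

C ≈ 236 pF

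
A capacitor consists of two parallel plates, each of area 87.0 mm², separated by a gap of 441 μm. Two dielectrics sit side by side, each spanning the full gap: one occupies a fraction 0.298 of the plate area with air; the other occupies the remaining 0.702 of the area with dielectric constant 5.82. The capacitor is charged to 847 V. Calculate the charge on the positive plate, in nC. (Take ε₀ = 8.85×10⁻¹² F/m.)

Q ≈ 6.48 nC

A = 87.0 mm² = 8.70×10⁻⁵ m².
Side-by-side slabs ⇒ two capacitors in parallel, each spanning the full gap.
C₁ = κ₁ε₀A₁/d = 1.00 × 8.85×10⁻¹² × 2.59×10⁻⁵ / 4.41×10⁻⁴ = 5.20×10⁻¹³ F.
C₂ = κ₂ε₀A₂/d = 5.82 × 8.85×10⁻¹² × 6.11×10⁻⁵ / 4.41×10⁻⁴ = 7.13×10⁻¹² F.
C = C₁ + C₂ = 7.65×10⁻¹² F.
Q = CV = 7.65×10⁻¹² × 847 = 6.48×10⁻⁹ C.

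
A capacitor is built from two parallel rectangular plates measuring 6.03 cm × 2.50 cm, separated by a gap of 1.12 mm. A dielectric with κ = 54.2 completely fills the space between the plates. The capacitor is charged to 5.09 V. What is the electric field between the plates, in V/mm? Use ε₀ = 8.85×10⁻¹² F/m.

E ≈ 4.54 V/mm

E = V/d = 5.09 / 1.12×10⁻³ = 4.54×10³ V/m.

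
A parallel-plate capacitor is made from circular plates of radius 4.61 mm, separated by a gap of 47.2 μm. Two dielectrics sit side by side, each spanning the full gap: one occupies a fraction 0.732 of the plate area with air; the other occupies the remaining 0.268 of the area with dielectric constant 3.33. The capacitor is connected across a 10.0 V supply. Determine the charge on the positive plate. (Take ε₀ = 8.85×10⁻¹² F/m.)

Q ≈ 203 pC

A = π(4.61 mm)² = 6.68×10⁻⁵ m².
Side-by-side slabs ⇒ two capacitors in parallel, each spanning the full gap.
C₁ = κ₁ε₀A₁/d = 1.00 × 8.85×10⁻¹² × 4.89×10⁻⁵ / 4.72×10⁻⁵ = 9.16×10⁻¹² F.
C₂ = κ₂ε₀A₂/d = 3.33 × 8.85×10⁻¹² × 1.79×10⁻⁵ / 4.72×10⁻⁵ = 1.12×10⁻¹¹ F.
C = C₁ + C₂ = 2.03×10⁻¹¹ F.
Q = CV = 2.03×10⁻¹¹ × 10.0 = 2.03×10⁻¹⁰ C.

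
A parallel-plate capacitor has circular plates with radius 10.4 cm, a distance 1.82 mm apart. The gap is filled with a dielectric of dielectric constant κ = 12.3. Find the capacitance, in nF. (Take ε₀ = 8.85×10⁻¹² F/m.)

2.03 nF

A = π(10.4 cm)² = 3.40×10⁻² m².
C = κε₀A/d = 12.3 × 8.85×10⁻¹² × 3.40×10⁻² / 1.82×10⁻³ = 2.03×10⁻⁹ F.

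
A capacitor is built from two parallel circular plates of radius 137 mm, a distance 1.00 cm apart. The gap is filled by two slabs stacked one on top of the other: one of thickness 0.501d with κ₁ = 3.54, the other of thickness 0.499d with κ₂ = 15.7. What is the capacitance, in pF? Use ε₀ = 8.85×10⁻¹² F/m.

A = π(137 mm)² = 5.90×10⁻² m².
Stacked slabs ⇒ two capacitors in series, each with the full plate area.
C₁ = κ₁ε₀A/d₁ = 3.54 × 8.85×10⁻¹² × 5.90×10⁻² / 5.01×10⁻³ = 3.69×10⁻¹⁰ F.
C₂ = κ₂ε₀A/d₂ = 15.7 × 8.85×10⁻¹² × 5.90×10⁻² / 4.99×10⁻³ = 1.64×10⁻⁹ F.
C = (1/C₁ + 1/C₂)⁻¹ = 3.01×10⁻¹⁰ F.

301 pF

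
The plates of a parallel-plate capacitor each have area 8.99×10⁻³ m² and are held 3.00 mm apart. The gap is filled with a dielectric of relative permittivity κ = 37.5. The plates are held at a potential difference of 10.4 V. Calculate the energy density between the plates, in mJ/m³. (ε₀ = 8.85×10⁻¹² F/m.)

E = V/d = 10.4 / 3.00×10⁻³ = 3.47×10³ V/m.
u = ½κε₀E² = ½ × 37.5 × 8.85×10⁻¹² × (3.47×10³)² = 1.99×10⁻³ J/m³.

1.99 mJ/m³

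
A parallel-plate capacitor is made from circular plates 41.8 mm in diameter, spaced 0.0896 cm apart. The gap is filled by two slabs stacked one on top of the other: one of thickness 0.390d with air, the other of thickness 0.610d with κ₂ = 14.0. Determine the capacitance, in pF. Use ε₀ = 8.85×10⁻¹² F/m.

31.3 pF

A = π(41.8/2 mm)² = 1.37×10⁻³ m².
Stacked slabs ⇒ two capacitors in series, each with the full plate area.
C₁ = κ₁ε₀A/d₁ = 1.00 × 8.85×10⁻¹² × 1.37×10⁻³ / 3.49×10⁻⁴ = 3.48×10⁻¹¹ F.
C₂ = κ₂ε₀A/d₂ = 14.0 × 8.85×10⁻¹² × 1.37×10⁻³ / 5.47×10⁻⁴ = 3.11×10⁻¹⁰ F.
C = (1/C₁ + 1/C₂)⁻¹ = 3.13×10⁻¹¹ F.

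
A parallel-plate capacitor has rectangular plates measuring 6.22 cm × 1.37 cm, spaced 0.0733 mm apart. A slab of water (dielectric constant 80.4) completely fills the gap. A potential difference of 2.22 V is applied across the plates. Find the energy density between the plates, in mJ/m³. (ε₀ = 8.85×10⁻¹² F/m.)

u ≈ 326 mJ/m³

E = V/d = 2.22 / 7.33×10⁻⁵ = 3.03×10⁴ V/m.
u = ½κε₀E² = ½ × 80.4 × 8.85×10⁻¹² × (3.03×10⁴)² = 0.326 J/m³.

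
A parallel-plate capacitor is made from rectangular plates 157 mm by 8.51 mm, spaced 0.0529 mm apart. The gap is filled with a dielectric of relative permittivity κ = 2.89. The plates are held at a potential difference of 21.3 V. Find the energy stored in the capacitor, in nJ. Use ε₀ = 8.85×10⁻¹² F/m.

U ≈ 147 nJ

A = 157 × 8.51 mm² = 1.34×10⁻³ m².
C = κε₀A/d = 2.89 × 8.85×10⁻¹² × 1.34×10⁻³ / 5.29×10⁻⁵ = 6.46×10⁻¹⁰ F.
U = ½CV² = ½ × 6.46×10⁻¹⁰ × (21.3)² = 1.47×10⁻⁷ J.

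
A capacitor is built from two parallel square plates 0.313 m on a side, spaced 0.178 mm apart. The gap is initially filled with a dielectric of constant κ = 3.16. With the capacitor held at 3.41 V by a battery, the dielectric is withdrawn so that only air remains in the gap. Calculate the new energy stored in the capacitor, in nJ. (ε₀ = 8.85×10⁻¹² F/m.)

A = (0.313 m)² = 9.80×10⁻² m².
Initially C₁ = κε₀A/d = 3.16 × 8.85×10⁻¹² × 9.80×10⁻² / 1.78×10⁻⁴ = 1.54×10⁻⁸ F.
U₁ = 8.95×10⁻⁸ J.
Battery connected ⇒ V is held fixed. C₂ = 0.316 C₁ and U = ½CV², so U₂/U₁ = C₂/C₁ = 0.316.
U₂ = 0.316 × 8.95×10⁻⁸ = 2.83×10⁻⁸ J.

U ≈ 28.3 nJ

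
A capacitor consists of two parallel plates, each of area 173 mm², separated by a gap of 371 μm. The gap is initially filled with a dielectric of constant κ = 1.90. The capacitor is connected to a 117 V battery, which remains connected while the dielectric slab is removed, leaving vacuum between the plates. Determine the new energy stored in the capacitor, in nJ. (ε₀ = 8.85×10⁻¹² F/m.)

A = 173 mm² = 1.73×10⁻⁴ m².
Initially C₁ = κε₀A/d = 1.90 × 8.85×10⁻¹² × 1.73×10⁻⁴ / 3.71×10⁻⁴ = 7.84×10⁻¹² F.
U₁ = 5.37×10⁻⁸ J.
Battery connected ⇒ V is held fixed. C₂ = 0.526 C₁ and U = ½CV², so U₂/U₁ = C₂/C₁ = 0.526.
U₂ = 0.526 × 5.37×10⁻⁸ = 2.82×10⁻⁸ J.

28.2 nJ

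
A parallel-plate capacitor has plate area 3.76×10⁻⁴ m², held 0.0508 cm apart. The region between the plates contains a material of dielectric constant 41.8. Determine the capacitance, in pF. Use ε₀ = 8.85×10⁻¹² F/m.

C = κε₀A/d = 41.8 × 8.85×10⁻¹² × 3.76×10⁻⁴ / 5.08×10⁻⁴ = 2.74×10⁻¹⁰ F.

C ≈ 274 pF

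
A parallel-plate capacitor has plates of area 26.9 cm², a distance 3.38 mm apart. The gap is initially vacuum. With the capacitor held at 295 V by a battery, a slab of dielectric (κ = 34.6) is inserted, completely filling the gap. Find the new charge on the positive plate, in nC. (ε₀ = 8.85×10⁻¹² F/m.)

Q ≈ 71.9 nC

A = 26.9 cm² = 2.69×10⁻³ m².
Initially C₁ = ε₀A/d = 8.85×10⁻¹² × 2.69×10⁻³ / 3.38×10⁻³ = 7.04×10⁻¹² F.
Q₁ = 2.08×10⁻⁹ C.
Battery connected ⇒ V is held fixed. C₂ = 34.6 C₁ and Q = CV, so Q₂/Q₁ = C₂/C₁ = 34.6.
Q₂ = 34.6 × 2.08×10⁻⁹ = 7.19×10⁻⁸ C.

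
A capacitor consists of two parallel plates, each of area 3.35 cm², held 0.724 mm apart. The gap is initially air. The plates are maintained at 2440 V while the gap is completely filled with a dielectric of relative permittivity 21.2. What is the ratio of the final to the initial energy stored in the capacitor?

Battery connected ⇒ V is held fixed.
C₂ = 21.2 C₁ and U = ½CV², so U₂/U₁ = C₂/C₁ = 21.2.

U₂/U₁ ≈ 21.2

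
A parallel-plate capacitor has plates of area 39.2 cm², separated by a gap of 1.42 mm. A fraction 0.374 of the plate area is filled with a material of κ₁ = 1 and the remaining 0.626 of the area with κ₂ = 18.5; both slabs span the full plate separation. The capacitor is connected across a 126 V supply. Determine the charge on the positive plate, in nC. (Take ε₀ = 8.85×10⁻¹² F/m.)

A = 39.2 cm² = 3.92×10⁻³ m².
Side-by-side slabs ⇒ two capacitors in parallel, each spanning the full gap.
C₁ = κ₁ε₀A₁/d = 1.00 × 8.85×10⁻¹² × 1.47×10⁻³ / 1.42×10⁻³ = 9.14×10⁻¹² F.
C₂ = κ₂ε₀A₂/d = 18.5 × 8.85×10⁻¹² × 2.45×10⁻³ / 1.42×10⁻³ = 2.83×10⁻¹⁰ F.
C = C₁ + C₂ = 2.92×10⁻¹⁰ F.
Q = CV = 2.92×10⁻¹⁰ × 126 = 3.68×10⁻⁸ C.

36.8 nC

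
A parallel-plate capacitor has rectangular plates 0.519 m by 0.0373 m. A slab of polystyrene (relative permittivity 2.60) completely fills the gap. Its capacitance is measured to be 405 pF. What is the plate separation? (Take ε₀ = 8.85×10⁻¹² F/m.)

A = 0.519 × 0.0373 m² = 1.94×10⁻² m².
d = κε₀A/C = 2.60 × 8.85×10⁻¹² × 1.94×10⁻² / 4.05×10⁻¹⁰ = 1.10×10⁻³ m.

d ≈ 1.10 mm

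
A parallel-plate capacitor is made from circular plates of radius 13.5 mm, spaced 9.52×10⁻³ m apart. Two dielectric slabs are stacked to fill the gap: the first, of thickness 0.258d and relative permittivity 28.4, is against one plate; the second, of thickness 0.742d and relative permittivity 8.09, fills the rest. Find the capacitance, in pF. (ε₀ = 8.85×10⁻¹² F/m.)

A = π(13.5 mm)² = 5.73×10⁻⁴ m².
Stacked slabs ⇒ two capacitors in series, each with the full plate area.
C₁ = κ₁ε₀A/d₁ = 28.4 × 8.85×10⁻¹² × 5.73×10⁻⁴ / 2.46×10⁻³ = 5.86×10⁻¹¹ F.
C₂ = κ₂ε₀A/d₂ = 8.09 × 8.85×10⁻¹² × 5.73×10⁻⁴ / 7.06×10⁻³ = 5.80×10⁻¹² F.
C = (1/C₁ + 1/C₂)⁻¹ = 5.28×10⁻¹² F.

C ≈ 5.28 pF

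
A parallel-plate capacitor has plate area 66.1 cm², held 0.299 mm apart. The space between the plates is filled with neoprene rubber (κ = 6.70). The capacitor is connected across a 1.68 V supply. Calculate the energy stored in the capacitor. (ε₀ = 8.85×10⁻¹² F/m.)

A = 66.1 cm² = 6.61×10⁻³ m².
C = κε₀A/d = 6.70 × 8.85×10⁻¹² × 6.61×10⁻³ / 2.99×10⁻⁴ = 1.31×10⁻⁹ F.
U = ½CV² = ½ × 1.31×10⁻⁹ × (1.68)² = 1.85×10⁻⁹ J.

U ≈ 1.85 nJ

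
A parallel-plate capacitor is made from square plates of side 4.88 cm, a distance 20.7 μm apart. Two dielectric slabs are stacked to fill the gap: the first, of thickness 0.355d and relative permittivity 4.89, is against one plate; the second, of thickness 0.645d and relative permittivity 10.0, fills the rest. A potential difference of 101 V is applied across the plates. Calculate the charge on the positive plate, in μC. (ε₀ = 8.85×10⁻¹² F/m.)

Q ≈ 0.750 μC

A = (4.88 cm)² = 2.38×10⁻³ m².
Stacked slabs ⇒ two capacitors in series, each with the full plate area.
C₁ = κ₁ε₀A/d₁ = 4.89 × 8.85×10⁻¹² × 2.38×10⁻³ / 7.35×10⁻⁶ = 1.40×10⁻⁸ F.
C₂ = κ₂ε₀A/d₂ = 10.0 × 8.85×10⁻¹² × 2.38×10⁻³ / 1.34×10⁻⁵ = 1.58×10⁻⁸ F.
C = (1/C₁ + 1/C₂)⁻¹ = 7.43×10⁻⁹ F.
Q = CV = 7.43×10⁻⁹ × 101 = 7.50×10⁻⁷ C.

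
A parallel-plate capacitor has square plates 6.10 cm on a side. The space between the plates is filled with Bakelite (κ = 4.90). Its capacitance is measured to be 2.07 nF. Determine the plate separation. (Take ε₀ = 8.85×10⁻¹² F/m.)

78.0 μm

A = (6.10 cm)² = 3.72×10⁻³ m².
d = κε₀A/C = 4.90 × 8.85×10⁻¹² × 3.72×10⁻³ / 2.07×10⁻⁹ = 7.80×10⁻⁵ m.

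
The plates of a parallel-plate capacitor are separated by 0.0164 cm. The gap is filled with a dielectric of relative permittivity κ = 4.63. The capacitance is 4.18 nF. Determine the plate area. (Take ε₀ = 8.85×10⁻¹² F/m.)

A ≈ 167 cm²

A = Cd/(κε₀) = 4.18×10⁻⁹ × 1.64×10⁻⁴ / (4.63 × 8.85×10⁻¹²) = 1.67×10⁻² m².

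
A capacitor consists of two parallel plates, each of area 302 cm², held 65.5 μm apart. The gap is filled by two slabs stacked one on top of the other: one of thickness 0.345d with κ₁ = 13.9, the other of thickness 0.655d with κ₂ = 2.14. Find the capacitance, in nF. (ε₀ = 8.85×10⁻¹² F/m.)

A = 302 cm² = 3.02×10⁻² m².
Stacked slabs ⇒ two capacitors in series, each with the full plate area.
C₁ = κ₁ε₀A/d₁ = 13.9 × 8.85×10⁻¹² × 3.02×10⁻² / 2.26×10⁻⁵ = 1.64×10⁻⁷ F.
C₂ = κ₂ε₀A/d₂ = 2.14 × 8.85×10⁻¹² × 3.02×10⁻² / 4.29×10⁻⁵ = 1.33×10⁻⁸ F.
C = (1/C₁ + 1/C₂)⁻¹ = 1.23×10⁻⁸ F.

12.3 nF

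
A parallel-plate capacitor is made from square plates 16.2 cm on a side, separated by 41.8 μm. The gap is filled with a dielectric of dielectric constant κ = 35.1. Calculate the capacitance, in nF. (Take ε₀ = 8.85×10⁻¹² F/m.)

A = (16.2 cm)² = 2.62×10⁻² m².
C = κε₀A/d = 35.1 × 8.85×10⁻¹² × 2.62×10⁻² / 4.18×10⁻⁵ = 1.95×10⁻⁷ F.

C ≈ 195 nF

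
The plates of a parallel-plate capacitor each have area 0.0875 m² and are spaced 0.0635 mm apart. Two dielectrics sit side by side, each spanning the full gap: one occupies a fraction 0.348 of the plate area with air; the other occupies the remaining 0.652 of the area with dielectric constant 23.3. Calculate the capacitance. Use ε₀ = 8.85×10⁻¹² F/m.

C ≈ 190 nF

Side-by-side slabs ⇒ two capacitors in parallel, each spanning the full gap.
C₁ = κ₁ε₀A₁/d = 1.00 × 8.85×10⁻¹² × 3.04×10⁻² / 6.35×10⁻⁵ = 4.24×10⁻⁹ F.
C₂ = κ₂ε₀A₂/d = 23.3 × 8.85×10⁻¹² × 5.71×10⁻² / 6.35×10⁻⁵ = 1.85×10⁻⁷ F.
C = C₁ + C₂ = 1.90×10⁻⁷ F.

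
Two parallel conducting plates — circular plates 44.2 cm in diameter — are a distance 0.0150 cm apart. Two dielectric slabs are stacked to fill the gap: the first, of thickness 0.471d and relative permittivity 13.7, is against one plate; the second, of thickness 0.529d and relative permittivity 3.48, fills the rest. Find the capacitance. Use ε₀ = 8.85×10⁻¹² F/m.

A = π(44.2/2 cm)² = 0.153 m².
Stacked slabs ⇒ two capacitors in series, each with the full plate area.
C₁ = κ₁ε₀A/d₁ = 13.7 × 8.85×10⁻¹² × 0.153 / 7.06×10⁻⁵ = 2.63×10⁻⁷ F.
C₂ = κ₂ε₀A/d₂ = 3.48 × 8.85×10⁻¹² × 0.153 / 7.93×10⁻⁵ = 5.96×10⁻⁸ F.
C = (1/C₁ + 1/C₂)⁻¹ = 4.86×10⁻⁸ F.

C ≈ 48.6 nF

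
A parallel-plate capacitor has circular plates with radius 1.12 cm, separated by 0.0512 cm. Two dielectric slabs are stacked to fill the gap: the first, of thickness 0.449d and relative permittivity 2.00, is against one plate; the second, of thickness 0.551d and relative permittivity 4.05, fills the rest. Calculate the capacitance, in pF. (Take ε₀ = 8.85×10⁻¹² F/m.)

A = π(1.12 cm)² = 3.94×10⁻⁴ m².
Stacked slabs ⇒ two capacitors in series, each with the full plate area.
C₁ = κ₁ε₀A/d₁ = 2.00 × 8.85×10⁻¹² × 3.94×10⁻⁴ / 2.30×10⁻⁴ = 3.03×10⁻¹¹ F.
C₂ = κ₂ε₀A/d₂ = 4.05 × 8.85×10⁻¹² × 3.94×10⁻⁴ / 2.82×10⁻⁴ = 5.01×10⁻¹¹ F.
C = (1/C₁ + 1/C₂)⁻¹ = 1.89×10⁻¹¹ F.

C ≈ 18.9 pF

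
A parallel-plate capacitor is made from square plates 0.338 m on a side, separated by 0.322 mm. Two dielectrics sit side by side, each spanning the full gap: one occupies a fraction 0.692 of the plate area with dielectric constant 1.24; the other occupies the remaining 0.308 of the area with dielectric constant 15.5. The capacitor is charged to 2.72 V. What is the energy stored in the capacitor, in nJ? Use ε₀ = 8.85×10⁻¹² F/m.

U ≈ 65.4 nJ

A = (0.338 m)² = 0.114 m².
Side-by-side slabs ⇒ two capacitors in parallel, each spanning the full gap.
C₁ = κ₁ε₀A₁/d = 1.24 × 8.85×10⁻¹² × 7.91×10⁻² / 3.22×10⁻⁴ = 2.69×10⁻⁹ F.
C₂ = κ₂ε₀A₂/d = 15.5 × 8.85×10⁻¹² × 3.52×10⁻² / 3.22×10⁻⁴ = 1.50×10⁻⁸ F.
C = C₁ + C₂ = 1.77×10⁻⁸ F.
U = ½CV² = ½ × 1.77×10⁻⁸ × (2.72)² = 6.54×10⁻⁸ J.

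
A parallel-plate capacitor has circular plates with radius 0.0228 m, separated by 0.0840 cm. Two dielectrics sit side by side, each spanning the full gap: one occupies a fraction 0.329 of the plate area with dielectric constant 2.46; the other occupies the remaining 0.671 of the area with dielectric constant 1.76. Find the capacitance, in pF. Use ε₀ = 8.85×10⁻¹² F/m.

C ≈ 34.2 pF

A = π(0.0228 m)² = 1.63×10⁻³ m².
Side-by-side slabs ⇒ two capacitors in parallel, each spanning the full gap.
C₁ = κ₁ε₀A₁/d = 2.46 × 8.85×10⁻¹² × 5.37×10⁻⁴ / 8.40×10⁻⁴ = 1.39×10⁻¹¹ F.
C₂ = κ₂ε₀A₂/d = 1.76 × 8.85×10⁻¹² × 1.10×10⁻³ / 8.40×10⁻⁴ = 2.03×10⁻¹¹ F.
C = C₁ + C₂ = 3.42×10⁻¹¹ F.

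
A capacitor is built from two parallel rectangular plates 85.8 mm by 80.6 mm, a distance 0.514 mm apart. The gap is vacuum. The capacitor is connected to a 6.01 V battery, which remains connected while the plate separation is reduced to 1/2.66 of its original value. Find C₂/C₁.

C = ε₀A/d scales as 1/d, so C₂/C₁ = d₁/d₂ = 2.66.

C₂/C₁ ≈ 2.66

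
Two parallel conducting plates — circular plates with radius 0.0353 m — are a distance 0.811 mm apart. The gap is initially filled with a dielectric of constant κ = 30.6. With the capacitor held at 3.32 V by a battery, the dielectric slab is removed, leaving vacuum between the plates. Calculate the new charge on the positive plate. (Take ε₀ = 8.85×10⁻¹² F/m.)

Q ≈ 142 pC

A = π(0.0353 m)² = 3.91×10⁻³ m².
Initially C₁ = κε₀A/d = 30.6 × 8.85×10⁻¹² × 3.91×10⁻³ / 8.11×10⁻⁴ = 1.31×10⁻⁹ F.
Q₁ = 4.34×10⁻⁹ C.
Battery connected ⇒ V is held fixed. C₂ = 0.0327 C₁ and Q = CV, so Q₂/Q₁ = C₂/C₁ = 0.0327.
Q₂ = 0.0327 × 4.34×10⁻⁹ = 1.42×10⁻¹⁰ C.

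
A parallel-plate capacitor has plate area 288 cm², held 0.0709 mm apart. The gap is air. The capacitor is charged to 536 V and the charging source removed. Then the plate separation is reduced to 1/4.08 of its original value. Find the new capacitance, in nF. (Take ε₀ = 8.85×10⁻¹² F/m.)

C ≈ 14.7 nF

A = 288 cm² = 2.88×10⁻² m².
Initially C₁ = ε₀A/d = 8.85×10⁻¹² × 2.88×10⁻² / 7.09×10⁻⁵ = 3.59×10⁻⁹ F.
C = ε₀A/d scales as 1/d, so C₂/C₁ = d₁/d₂ = 4.08.
C₂ = 4.08 × 3.59×10⁻⁹ = 1.47×10⁻⁸ F.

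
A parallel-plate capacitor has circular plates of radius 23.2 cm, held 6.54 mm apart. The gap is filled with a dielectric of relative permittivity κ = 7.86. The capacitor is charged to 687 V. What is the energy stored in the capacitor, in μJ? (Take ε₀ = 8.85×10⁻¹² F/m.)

A = π(23.2 cm)² = 0.169 m².
C = κε₀A/d = 7.86 × 8.85×10⁻¹² × 0.169 / 6.54×10⁻³ = 1.80×10⁻⁹ F.
U = ½CV² = ½ × 1.80×10⁻⁹ × (687)² = 4.24×10⁻⁴ J.

424 μJ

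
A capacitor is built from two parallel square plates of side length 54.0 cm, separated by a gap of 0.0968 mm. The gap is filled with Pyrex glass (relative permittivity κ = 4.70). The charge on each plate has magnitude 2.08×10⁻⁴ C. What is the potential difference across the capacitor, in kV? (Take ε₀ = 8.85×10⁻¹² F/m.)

V ≈ 1.66 kV

A = (54.0 cm)² = 0.292 m².
C = κε₀A/d = 4.70 × 8.85×10⁻¹² × 0.292 / 9.68×10⁻⁵ = 1.25×10⁻⁷ F.
V = Q/C = 2.08×10⁻⁴ / 1.25×10⁻⁷ = 1.66×10³ V.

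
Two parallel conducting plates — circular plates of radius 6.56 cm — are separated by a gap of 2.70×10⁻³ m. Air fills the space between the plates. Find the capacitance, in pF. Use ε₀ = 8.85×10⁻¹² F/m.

44.3 pF

A = π(6.56 cm)² = 1.35×10⁻² m².
C = ε₀A/d = 8.85×10⁻¹² × 1.35×10⁻² / 2.70×10⁻³ = 4.43×10⁻¹¹ F.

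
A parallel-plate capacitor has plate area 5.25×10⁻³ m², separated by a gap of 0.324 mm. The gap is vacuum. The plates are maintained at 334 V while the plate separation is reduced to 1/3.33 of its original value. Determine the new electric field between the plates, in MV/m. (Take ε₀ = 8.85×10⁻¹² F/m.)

E ≈ 3.43 MV/m

Initially C₁ = ε₀A/d = 8.85×10⁻¹² × 5.25×10⁻³ / 3.24×10⁻⁴ = 1.43×10⁻¹⁰ F.
E₁ = 1.03×10⁶ V/m.
Battery connected ⇒ V is held fixed. E = V/d, so E₂/E₁ = d₁/d₂ = 3.33.
E₂ = 3.33 × 1.03×10⁶ = 3.43×10⁶ V/m.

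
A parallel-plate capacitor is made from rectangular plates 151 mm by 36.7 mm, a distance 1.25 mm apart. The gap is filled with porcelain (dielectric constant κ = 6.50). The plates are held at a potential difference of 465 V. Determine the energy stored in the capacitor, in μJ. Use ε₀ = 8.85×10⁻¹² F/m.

U ≈ 27.6 μJ

A = 151 × 36.7 mm² = 5.54×10⁻³ m².
C = κε₀A/d = 6.50 × 8.85×10⁻¹² × 5.54×10⁻³ / 1.25×10⁻³ = 2.55×10⁻¹⁰ F.
U = ½CV² = ½ × 2.55×10⁻¹⁰ × (465)² = 2.76×10⁻⁵ J.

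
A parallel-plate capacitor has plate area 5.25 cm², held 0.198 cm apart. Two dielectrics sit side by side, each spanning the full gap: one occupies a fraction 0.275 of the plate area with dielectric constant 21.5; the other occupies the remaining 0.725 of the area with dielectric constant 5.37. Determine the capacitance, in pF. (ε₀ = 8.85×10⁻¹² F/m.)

C ≈ 23.0 pF

A = 5.25 cm² = 5.25×10⁻⁴ m².
Side-by-side slabs ⇒ two capacitors in parallel, each spanning the full gap.
C₁ = κ₁ε₀A₁/d = 21.5 × 8.85×10⁻¹² × 1.44×10⁻⁴ / 1.98×10⁻³ = 1.39×10⁻¹¹ F.
C₂ = κ₂ε₀A₂/d = 5.37 × 8.85×10⁻¹² × 3.81×10⁻⁴ / 1.98×10⁻³ = 9.14×10⁻¹² F.
C = C₁ + C₂ = 2.30×10⁻¹¹ F.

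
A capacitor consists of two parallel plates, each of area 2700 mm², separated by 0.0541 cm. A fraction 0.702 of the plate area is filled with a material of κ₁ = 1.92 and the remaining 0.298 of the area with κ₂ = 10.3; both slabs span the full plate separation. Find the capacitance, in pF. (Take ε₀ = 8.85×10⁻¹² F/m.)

195 pF

A = 2700 mm² = 2.70×10⁻³ m².
Side-by-side slabs ⇒ two capacitors in parallel, each spanning the full gap.
C₁ = κ₁ε₀A₁/d = 1.92 × 8.85×10⁻¹² × 1.90×10⁻³ / 5.41×10⁻⁴ = 5.95×10⁻¹¹ F.
C₂ = κ₂ε₀A₂/d = 10.3 × 8.85×10⁻¹² × 8.05×10⁻⁴ / 5.41×10⁻⁴ = 1.36×10⁻¹⁰ F.
C = C₁ + C₂ = 1.95×10⁻¹⁰ F.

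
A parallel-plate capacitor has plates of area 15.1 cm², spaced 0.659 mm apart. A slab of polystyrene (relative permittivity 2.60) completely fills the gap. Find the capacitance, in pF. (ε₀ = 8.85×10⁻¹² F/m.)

C ≈ 52.7 pF

A = 15.1 cm² = 1.51×10⁻³ m².
C = κε₀A/d = 2.60 × 8.85×10⁻¹² × 1.51×10⁻³ / 6.59×10⁻⁴ = 5.27×10⁻¹¹ F.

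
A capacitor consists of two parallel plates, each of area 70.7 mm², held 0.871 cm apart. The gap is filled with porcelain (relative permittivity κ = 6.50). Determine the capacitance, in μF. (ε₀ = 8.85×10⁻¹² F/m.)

A = 70.7 mm² = 7.07×10⁻⁵ m².
C = κε₀A/d = 6.50 × 8.85×10⁻¹² × 7.07×10⁻⁵ / 8.71×10⁻³ = 4.67×10⁻¹³ F.

4.67×10⁻⁷ μF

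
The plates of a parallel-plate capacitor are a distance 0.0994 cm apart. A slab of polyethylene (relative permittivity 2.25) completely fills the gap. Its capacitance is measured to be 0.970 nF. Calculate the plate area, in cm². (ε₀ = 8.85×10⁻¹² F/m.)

A = Cd/(κε₀) = 9.70×10⁻¹⁰ × 9.94×10⁻⁴ / (2.25 × 8.85×10⁻¹²) = 4.84×10⁻² m².

484 cm²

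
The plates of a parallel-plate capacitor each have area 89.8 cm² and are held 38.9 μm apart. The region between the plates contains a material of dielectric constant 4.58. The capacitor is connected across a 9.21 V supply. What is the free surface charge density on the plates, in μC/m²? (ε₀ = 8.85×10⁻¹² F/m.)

A = 89.8 cm² = 8.98×10⁻³ m².
C = κε₀A/d = 4.58 × 8.85×10⁻¹² × 8.98×10⁻³ / 3.89×10⁻⁵ = 9.36×10⁻⁹ F.
σ = Q/A = CV/A = 9.36×10⁻⁹ × 9.21 / 8.98×10⁻³ = 9.60×10⁻⁶ C/m².

9.60 μC/m²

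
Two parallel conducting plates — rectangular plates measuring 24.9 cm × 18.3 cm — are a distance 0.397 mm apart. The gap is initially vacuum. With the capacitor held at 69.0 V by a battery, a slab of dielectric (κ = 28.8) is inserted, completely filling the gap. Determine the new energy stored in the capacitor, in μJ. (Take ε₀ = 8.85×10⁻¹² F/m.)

69.6 μJ

A = 24.9 × 18.3 cm² = 4.56×10⁻² m².
Initially C₁ = ε₀A/d = 8.85×10⁻¹² × 4.56×10⁻² / 3.97×10⁻⁴ = 1.02×10⁻⁹ F.
U₁ = 2.42×10⁻⁶ J.
Battery connected ⇒ V is held fixed. C₂ = 28.8 C₁ and U = ½CV², so U₂/U₁ = C₂/C₁ = 28.8.
U₂ = 28.8 × 2.42×10⁻⁶ = 6.96×10⁻⁵ J.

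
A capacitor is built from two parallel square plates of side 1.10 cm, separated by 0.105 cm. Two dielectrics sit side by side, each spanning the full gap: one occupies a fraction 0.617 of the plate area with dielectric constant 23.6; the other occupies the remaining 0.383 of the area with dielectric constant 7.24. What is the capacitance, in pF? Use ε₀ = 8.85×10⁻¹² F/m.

A = (1.10 cm)² = 1.21×10⁻⁴ m².
Side-by-side slabs ⇒ two capacitors in parallel, each spanning the full gap.
C₁ = κ₁ε₀A₁/d = 23.6 × 8.85×10⁻¹² × 7.47×10⁻⁵ / 1.05×10⁻³ = 1.49×10⁻¹¹ F.
C₂ = κ₂ε₀A₂/d = 7.24 × 8.85×10⁻¹² × 4.63×10⁻⁵ / 1.05×10⁻³ = 2.83×10⁻¹² F.
C = C₁ + C₂ = 1.77×10⁻¹¹ F.

C ≈ 17.7 pF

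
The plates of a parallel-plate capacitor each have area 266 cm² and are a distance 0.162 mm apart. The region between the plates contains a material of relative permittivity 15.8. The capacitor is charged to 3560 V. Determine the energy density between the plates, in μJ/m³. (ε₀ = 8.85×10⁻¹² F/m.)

u ≈ 3.38×10¹⁰ μJ/m³

E = V/d = 3560 / 1.62×10⁻⁴ = 2.20×10⁷ V/m.
u = ½κε₀E² = ½ × 15.8 × 8.85×10⁻¹² × (2.20×10⁷)² = 3.38×10⁴ J/m³.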